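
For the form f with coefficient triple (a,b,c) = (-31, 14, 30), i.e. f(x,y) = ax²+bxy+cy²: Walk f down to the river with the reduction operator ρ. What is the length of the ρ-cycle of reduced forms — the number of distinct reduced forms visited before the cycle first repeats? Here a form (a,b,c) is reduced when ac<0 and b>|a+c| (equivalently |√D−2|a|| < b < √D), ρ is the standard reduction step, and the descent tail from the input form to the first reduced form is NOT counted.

D = 3916, ⌊√D⌋ = 62
river: ρ → (30,46,-15)
river: ρ → (-15,44,33)
river: ρ → (33,22,-26)
river: ρ → (-26,30,29)
river: ρ → (29,28,-27)
river: ρ → (-27,26,30)
river: ρ → (30,34,-23)
river: ρ → (-23,58,6)
river: ρ → (6,62,-3)
river: ρ → (-3,58,46)
river: ρ → (46,34,-15)
river: ρ → (-15,56,13)
river: ρ → (13,48,-31)
river: ρ → (-31,14,30)
ρ-cycle length = 14 (tail of 0 descent steps not counted)

14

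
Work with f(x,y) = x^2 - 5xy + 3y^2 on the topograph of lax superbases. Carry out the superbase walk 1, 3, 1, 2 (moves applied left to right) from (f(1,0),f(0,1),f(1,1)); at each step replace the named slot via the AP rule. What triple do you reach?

start (1,3,-1) = (f(1,0),f(0,1),f(1,1))
replace slot 1: 2·(3+(-1)) − 1 = 3 → (3,3,-1)
replace slot 3: 2·(3+3) − (-1) = 13 → (3,3,13)
replace slot 1: 2·(3+13) − 3 = 29 → (29,3,13)
replace slot 2: 2·(29+13) − 3 = 81 → (29,81,13)

29,81,13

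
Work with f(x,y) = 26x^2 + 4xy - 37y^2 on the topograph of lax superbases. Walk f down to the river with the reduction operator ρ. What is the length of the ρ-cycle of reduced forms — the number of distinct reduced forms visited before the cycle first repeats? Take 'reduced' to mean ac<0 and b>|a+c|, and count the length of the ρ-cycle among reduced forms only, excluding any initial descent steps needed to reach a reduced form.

D = 3864, ⌊√D⌋ = 62
descent: ρ → (-37,-4,26)
descent: ρ → (26,56,-7)  [lands on river]
river: ρ → (-7,56,26)
river: ρ → (26,48,-15)
river: ρ → (-15,42,35)
river: ρ → (35,28,-22)
river: ρ → (-22,60,3)
river: ρ → (3,60,-22)
river: ρ → (-22,28,35)
river: ρ → (35,42,-15)
river: ρ → (-15,48,26)
ρ-cycle length = 10 (tail of 2 descent steps not counted)

10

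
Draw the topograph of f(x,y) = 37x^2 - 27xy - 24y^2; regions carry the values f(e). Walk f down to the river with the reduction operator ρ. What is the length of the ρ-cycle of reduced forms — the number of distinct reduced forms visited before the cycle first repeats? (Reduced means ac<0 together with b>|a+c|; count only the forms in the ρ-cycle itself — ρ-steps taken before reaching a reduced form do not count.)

D = 4281, ⌊√D⌋ = 65
descent: ρ → (-24,27,37)  [lands on river]
river: ρ → (37,47,-14)
river: ρ → (-14,65,1)
river: ρ → (1,65,-14)
river: ρ → (-14,47,37)
river: ρ → (37,27,-24)
river: ρ → (-24,21,40)
river: ρ → (40,59,-5)
river: ρ → (-5,61,28)
river: ρ → (28,51,-15)
river: ρ → (-15,39,46)
river: ρ → (46,53,-8)
river: ρ → (-8,59,25)
river: ρ → (25,41,-26)
river: ρ → (-26,63,3)
river: ρ → (3,63,-26)
river: ρ → (-26,41,25)
river: ρ → (25,59,-8)
river: ρ → (-8,53,46)
river: ρ → (46,39,-15)
river: ρ → (-15,51,28)
river: ρ → (28,61,-5)
river: ρ → (-5,59,40)
river: ρ → (40,21,-24)
ρ-cycle length = 24 (tail of 1 descent step not counted)

24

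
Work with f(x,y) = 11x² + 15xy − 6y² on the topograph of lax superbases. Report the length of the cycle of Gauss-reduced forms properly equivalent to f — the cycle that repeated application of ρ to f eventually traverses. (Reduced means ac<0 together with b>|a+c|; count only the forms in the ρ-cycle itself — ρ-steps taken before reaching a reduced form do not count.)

D = 489, ⌊√D⌋ = 22
river: ρ → (-6,21,2)
river: ρ → (2,19,-16)
river: ρ → (-16,13,5)
river: ρ → (5,17,-10)
river: ρ → (-10,3,12)
river: ρ → (12,21,-1)
river: ρ → (-1,21,12)
river: ρ → (12,3,-10)
river: ρ → (-10,17,5)
river: ρ → (5,13,-16)
river: ρ → (-16,19,2)
river: ρ → (2,21,-6)
river: ρ → (-6,15,11)
river: ρ → (11,7,-10)
river: ρ → (-10,13,8)
river: ρ → (8,19,-4)
river: ρ → (-4,21,3)
river: ρ → (3,21,-4)
river: ρ → (-4,19,8)
river: ρ → (8,13,-10)
river: ρ → (-10,7,11)
river: ρ → (11,15,-6)
ρ-cycle length = 22 (tail of 0 descent steps not counted)

22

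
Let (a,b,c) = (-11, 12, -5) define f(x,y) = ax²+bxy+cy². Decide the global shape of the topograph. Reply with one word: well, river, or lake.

D = b²−4ac = 12² − 4·(-11)·(-5) = -76
D < 0 ⇒ definite ⇒ every region one sign ⇒ single well

well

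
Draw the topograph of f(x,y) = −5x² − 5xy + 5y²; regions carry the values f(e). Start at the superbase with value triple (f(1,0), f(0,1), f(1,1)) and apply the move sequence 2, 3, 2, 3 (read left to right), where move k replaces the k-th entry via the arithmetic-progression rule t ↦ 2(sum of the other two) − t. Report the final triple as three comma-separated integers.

start (-5,5,-5) = (f(1,0),f(0,1),f(1,1))
replace slot 2: 2·((-5)+(-5)) − 5 = -25 → (-5,-25,-5)
replace slot 3: 2·((-5)+(-25)) − (-5) = -55 → (-5,-25,-55)
replace slot 2: 2·((-5)+(-55)) − (-25) = -95 → (-5,-95,-55)
replace slot 3: 2·((-5)+(-95)) − (-55) = -145 → (-5,-95,-145)

-5,-95,-145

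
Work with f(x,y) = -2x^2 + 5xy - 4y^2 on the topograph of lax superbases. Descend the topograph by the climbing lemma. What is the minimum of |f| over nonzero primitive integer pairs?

translate: b→-1 (≡-5 mod 4), so (2,-5,4)→(2,-1,1)
flip: (2,-1,1)→(1,1,2)
reduced (well bottom): (1,1,2) with a≤c, −a<b≤a
well minimum |f| = |-1| = 1 (negative-definite)

1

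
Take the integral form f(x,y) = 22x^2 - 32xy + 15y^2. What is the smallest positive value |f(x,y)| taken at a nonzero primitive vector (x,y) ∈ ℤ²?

translate: b→12 (≡-32 mod 44), so (22,-32,15)→(22,12,5)
flip: (22,12,5)→(5,-12,22)
translate: b→-2 (≡-12 mod 10), so (5,-12,22)→(5,-2,15)
reduced (well bottom): (5,-2,15) with a≤c, −a<b≤a
well minimum = a = 5

5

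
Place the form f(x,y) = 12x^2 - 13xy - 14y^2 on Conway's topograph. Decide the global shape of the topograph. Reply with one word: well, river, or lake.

D = b²−4ac = (-13)² − 4·12·(-14) = 841
D = 29² is a perfect square ⇒ form factors over ℤ ⇒ lakes

lake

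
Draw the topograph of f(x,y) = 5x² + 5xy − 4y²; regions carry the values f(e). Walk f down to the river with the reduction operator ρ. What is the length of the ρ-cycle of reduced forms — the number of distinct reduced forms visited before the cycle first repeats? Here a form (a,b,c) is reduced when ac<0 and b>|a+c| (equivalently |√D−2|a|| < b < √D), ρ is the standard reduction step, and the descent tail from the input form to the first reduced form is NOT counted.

D = 105, ⌊√D⌋ = 10
river: ρ → (-4,3,6)
river: ρ → (6,9,-1)
river: ρ → (-1,9,6)
river: ρ → (6,3,-4)
river: ρ → (-4,5,5)
river: ρ → (5,5,-4)
ρ-cycle length = 6 (tail of 0 descent steps not counted)

6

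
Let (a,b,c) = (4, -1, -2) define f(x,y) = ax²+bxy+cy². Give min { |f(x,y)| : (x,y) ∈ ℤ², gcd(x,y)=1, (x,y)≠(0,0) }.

descent: ρ → (-2,5,1)  [lands on river]
river: ρ → (1,5,-2)
river: ρ → (-2,3,3)
river: ρ → (3,3,-2)
closes: descent 1, river 4
min |a| on river = 1

1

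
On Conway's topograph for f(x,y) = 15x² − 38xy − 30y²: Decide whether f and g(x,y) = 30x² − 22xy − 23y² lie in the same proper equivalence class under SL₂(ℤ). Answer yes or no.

D₁ = 3244, D₂ = 3244
river cycle of f (length 38): (-30, 38, 15), (15, 52, -9), (-9, 56, 3), (3, 52, -45), (-45, 38, 10), (10, 42, -37), (-37, 32, 15), (15, 28, -41), (-41, 54, 2), (2, 54, -41), … (28 more)
river cycle of g (length 38): (-23, 22, 30), (30, 38, -15), (-15, 52, 9), (9, 56, -3), (-3, 52, 45), (45, 38, -10), (-10, 42, 37), (37, 32, -15), (-15, 28, 41), (41, 54, -2), … (28 more)
cycles differ ⇒ inequivalent

no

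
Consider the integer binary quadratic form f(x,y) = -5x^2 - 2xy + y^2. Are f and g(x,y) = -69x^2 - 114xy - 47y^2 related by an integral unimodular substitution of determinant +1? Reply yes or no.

D₁ = 24, D₂ = 24
river cycle of f (length 2): (1, 4, -2), (-2, 4, 1)
river cycle of g (length 2): (-2, 4, 1), (1, 4, -2)
cycles coincide ⇒ equivalent

yes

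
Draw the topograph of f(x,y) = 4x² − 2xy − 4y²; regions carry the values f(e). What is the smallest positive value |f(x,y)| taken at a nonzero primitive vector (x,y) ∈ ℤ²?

descent: ρ → (-4,2,4)  [lands on river]
river: ρ → (4,6,-2)
river: ρ → (-2,6,4)
river: ρ → (4,2,-4)
river: ρ → (-4,6,2)
river: ρ → (2,6,-4)
closes: descent 1, river 6
min |a| on river = 2

2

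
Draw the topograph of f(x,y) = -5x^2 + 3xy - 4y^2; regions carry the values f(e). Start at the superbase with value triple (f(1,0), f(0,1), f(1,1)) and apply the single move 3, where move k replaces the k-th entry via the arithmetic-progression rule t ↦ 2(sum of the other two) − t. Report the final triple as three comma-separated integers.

start (-5,-4,-6) = (f(1,0),f(0,1),f(1,1))
replace slot 3: 2·((-5)+(-4)) − (-6) = -12 → (-5,-4,-12)

-5,-4,-12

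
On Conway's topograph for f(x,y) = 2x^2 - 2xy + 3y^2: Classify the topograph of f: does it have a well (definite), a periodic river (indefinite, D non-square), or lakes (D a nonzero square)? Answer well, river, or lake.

D = b²−4ac = (-2)² − 4·2·3 = -20
D < 0 ⇒ definite ⇒ every region one sign ⇒ single well

well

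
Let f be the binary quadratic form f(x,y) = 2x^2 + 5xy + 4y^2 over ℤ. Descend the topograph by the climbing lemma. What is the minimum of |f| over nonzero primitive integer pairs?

translate: b→1 (≡5 mod 4), so (2,5,4)→(2,1,1)
flip: (2,1,1)→(1,-1,2)
translate: b→1 (≡-1 mod 2), so (1,-1,2)→(1,1,2)
reduced (well bottom): (1,1,2) with a≤c, −a<b≤a
well minimum = a = 1

1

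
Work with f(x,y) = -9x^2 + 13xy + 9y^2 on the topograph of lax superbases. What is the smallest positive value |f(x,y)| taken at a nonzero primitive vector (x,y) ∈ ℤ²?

river: ρ → (9,5,-13)
river: ρ → (-13,21,1)
river: ρ → (1,21,-13)
river: ρ → (-13,5,9)
river: ρ → (9,13,-9)
river: ρ → (-9,5,13)
river: ρ → (13,21,-1)
river: ρ → (-1,21,13)
river: ρ → (13,5,-9)
river: ρ → (-9,13,9)
closes: descent 0, river 10
min |a| on river = 1

1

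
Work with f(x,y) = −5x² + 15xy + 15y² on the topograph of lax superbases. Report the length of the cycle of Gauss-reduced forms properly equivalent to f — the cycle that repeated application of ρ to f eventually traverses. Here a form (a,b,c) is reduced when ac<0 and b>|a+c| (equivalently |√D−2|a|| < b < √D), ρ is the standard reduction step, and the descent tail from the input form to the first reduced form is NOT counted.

D = 525, ⌊√D⌋ = 22
river: ρ → (15,15,-5)
river: ρ → (-5,15,15)
ρ-cycle length = 2 (tail of 0 descent steps not counted)

2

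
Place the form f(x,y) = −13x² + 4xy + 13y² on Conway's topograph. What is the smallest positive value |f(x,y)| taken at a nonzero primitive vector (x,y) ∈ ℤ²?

river: ρ → (13,22,-4)
river: ρ → (-4,26,1)
river: ρ → (1,26,-4)
river: ρ → (-4,22,13)
river: ρ → (13,4,-13)
river: ρ → (-13,22,4)
river: ρ → (4,26,-1)
river: ρ → (-1,26,4)
river: ρ → (4,22,-13)
river: ρ → (-13,4,13)
closes: descent 0, river 10
min |a| on river = 1

1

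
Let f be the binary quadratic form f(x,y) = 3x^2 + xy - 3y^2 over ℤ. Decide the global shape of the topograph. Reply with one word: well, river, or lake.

D = b²−4ac = 1² − 4·3·(-3) = 37
D > 0 non-square ⇒ indefinite ⇒ periodic river

river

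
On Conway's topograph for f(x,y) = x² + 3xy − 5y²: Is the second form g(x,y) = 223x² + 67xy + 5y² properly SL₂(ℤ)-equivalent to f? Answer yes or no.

D₁ = 29, D₂ = 29
river cycle of f (length 2): (1, 5, -1), (-1, 5, 1)
river cycle of g (length 2): (-1, 5, 1), (1, 5, -1)
cycles coincide ⇒ equivalent

yes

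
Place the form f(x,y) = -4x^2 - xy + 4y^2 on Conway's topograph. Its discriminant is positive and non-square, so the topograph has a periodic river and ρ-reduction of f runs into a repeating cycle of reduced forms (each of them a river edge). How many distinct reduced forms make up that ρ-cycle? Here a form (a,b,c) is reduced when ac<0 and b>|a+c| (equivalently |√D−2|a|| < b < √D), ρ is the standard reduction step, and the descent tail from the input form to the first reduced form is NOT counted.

D = 65, ⌊√D⌋ = 8
descent: ρ → (4,1,-4)  [lands on river]
river: ρ → (-4,7,1)
river: ρ → (1,7,-4)
river: ρ → (-4,1,4)
river: ρ → (4,7,-1)
river: ρ → (-1,7,4)
ρ-cycle length = 6 (tail of 1 descent step not counted)

6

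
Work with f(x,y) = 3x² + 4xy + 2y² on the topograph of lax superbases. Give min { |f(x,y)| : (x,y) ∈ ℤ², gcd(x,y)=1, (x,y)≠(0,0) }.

translate: b→-2 (≡4 mod 6), so (3,4,2)→(3,-2,1)
flip: (3,-2,1)→(1,2,3)
translate: b→0 (≡2 mod 2), so (1,2,3)→(1,0,2)
reduced (well bottom): (1,0,2) with a≤c, −a<b≤a
well minimum = a = 1

1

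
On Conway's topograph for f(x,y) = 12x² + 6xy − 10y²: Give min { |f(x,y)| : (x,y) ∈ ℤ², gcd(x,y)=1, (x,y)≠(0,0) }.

river: ρ → (-10,14,8)
river: ρ → (8,18,-6)
river: ρ → (-6,18,8)
river: ρ → (8,14,-10)
river: ρ → (-10,6,12)
river: ρ → (12,18,-4)
river: ρ → (-4,22,2)
river: ρ → (2,22,-4)
river: ρ → (-4,18,12)
river: ρ → (12,6,-10)
closes: descent 0, river 10
min |a| on river = 2

2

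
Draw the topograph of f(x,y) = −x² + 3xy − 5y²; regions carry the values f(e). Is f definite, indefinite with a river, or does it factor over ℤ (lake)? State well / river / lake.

D = b²−4ac = 3² − 4·(-1)·(-5) = -11
D < 0 ⇒ definite ⇒ every region one sign ⇒ single well

well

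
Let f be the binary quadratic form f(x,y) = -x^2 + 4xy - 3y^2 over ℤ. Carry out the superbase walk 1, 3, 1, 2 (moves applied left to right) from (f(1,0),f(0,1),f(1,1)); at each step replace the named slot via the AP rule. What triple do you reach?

start (-1,-3,0) = (f(1,0),f(0,1),f(1,1))
replace slot 1: 2·((-3)+0) − (-1) = -5 → (-5,-3,0)
replace slot 3: 2·((-5)+(-3)) − 0 = -16 → (-5,-3,-16)
replace slot 1: 2·((-3)+(-16)) − (-5) = -33 → (-33,-3,-16)
replace slot 2: 2·((-33)+(-16)) − (-3) = -95 → (-33,-95,-16)

-33,-95,-16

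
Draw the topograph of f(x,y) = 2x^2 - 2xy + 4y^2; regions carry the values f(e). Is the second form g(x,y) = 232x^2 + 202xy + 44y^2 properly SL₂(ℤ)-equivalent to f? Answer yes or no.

D₁ = -28, D₂ = -28
f: translate: b→2 (≡-2 mod 4), so (2,-2,4)→(2,2,4)
f: reduced (well bottom): (2,2,4) with a≤c, −a<b≤a
g: flip: (232,202,44)→(44,-202,232)
g: translate: b→-26 (≡-202 mod 88), so (44,-202,232)→(44,-26,4)
g: flip: (44,-26,4)→(4,26,44)
g: translate: b→2 (≡26 mod 8), so (4,26,44)→(4,2,2)
g: flip: (4,2,2)→(2,-2,4)
g: translate: b→2 (≡-2 mod 4), so (2,-2,4)→(2,2,4)
g: reduced (well bottom): (2,2,4) with a≤c, −a<b≤a
reduced forms (2, 2, 4) vs (2, 2, 4) ⇒ equivalent

yes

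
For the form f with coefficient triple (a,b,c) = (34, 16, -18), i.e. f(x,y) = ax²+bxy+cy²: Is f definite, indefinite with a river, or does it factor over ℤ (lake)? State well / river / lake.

D = b²−4ac = 16² − 4·34·(-18) = 2704
D = 52² is a perfect square ⇒ form factors over ℤ ⇒ lakes

lake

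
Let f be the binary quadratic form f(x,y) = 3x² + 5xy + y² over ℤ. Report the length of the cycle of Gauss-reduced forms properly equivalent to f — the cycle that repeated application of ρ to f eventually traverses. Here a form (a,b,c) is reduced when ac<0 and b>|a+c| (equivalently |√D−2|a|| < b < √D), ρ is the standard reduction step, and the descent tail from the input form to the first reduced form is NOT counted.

D = 13, ⌊√D⌋ = 3
descent: ρ → (1,3,-1)  [lands on river]
river: ρ → (-1,3,1)
ρ-cycle length = 2 (tail of 1 descent step not counted)

2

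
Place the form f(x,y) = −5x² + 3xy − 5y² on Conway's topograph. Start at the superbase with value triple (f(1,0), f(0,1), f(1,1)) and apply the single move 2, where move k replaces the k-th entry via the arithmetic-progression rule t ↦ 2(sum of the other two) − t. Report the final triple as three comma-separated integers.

start (-5,-5,-7) = (f(1,0),f(0,1),f(1,1))
replace slot 2: 2·((-5)+(-7)) − (-5) = -19 → (-5,-19,-7)

-5,-19,-7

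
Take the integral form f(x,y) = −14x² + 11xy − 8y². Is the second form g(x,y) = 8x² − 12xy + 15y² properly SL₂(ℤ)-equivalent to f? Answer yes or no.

D₁ = -327, D₂ = -336
discriminants differ ⇒ not SL₂(ℤ)-equivalent

no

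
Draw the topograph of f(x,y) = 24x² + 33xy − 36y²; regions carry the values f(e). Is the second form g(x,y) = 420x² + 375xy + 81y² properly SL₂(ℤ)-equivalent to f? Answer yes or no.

D₁ = 4545, D₂ = 4545
river cycle of f (length 8): (-36, 39, 21), (21, 45, -30), (-30, 15, 36), (36, 57, -9), (-9, 51, 54), (54, 57, -6), (-6, 63, 24), (24, 33, -36)
river cycle of g (length 8): (-6, 63, 24), (24, 33, -36), (-36, 39, 21), (21, 45, -30), (-30, 15, 36), (36, 57, -9), (-9, 51, 54), (54, 57, -6)
cycles coincide ⇒ equivalent

yes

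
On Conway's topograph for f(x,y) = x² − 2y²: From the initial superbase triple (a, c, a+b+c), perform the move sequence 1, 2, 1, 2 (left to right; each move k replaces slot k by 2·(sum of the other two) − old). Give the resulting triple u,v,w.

start (1,-2,-1) = (f(1,0),f(0,1),f(1,1))
replace slot 1: 2·((-2)+(-1)) − 1 = -7 → (-7,-2,-1)
replace slot 2: 2·((-7)+(-1)) − (-2) = -14 → (-7,-14,-1)
replace slot 1: 2·((-14)+(-1)) − (-7) = -23 → (-23,-14,-1)
replace slot 2: 2·((-23)+(-1)) − (-14) = -34 → (-23,-34,-1)

-23,-34,-1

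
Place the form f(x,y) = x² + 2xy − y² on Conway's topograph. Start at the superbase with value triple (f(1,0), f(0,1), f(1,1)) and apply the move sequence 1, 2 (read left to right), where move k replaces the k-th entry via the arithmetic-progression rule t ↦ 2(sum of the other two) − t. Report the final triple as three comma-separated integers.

start (1,-1,2) = (f(1,0),f(0,1),f(1,1))
replace slot 1: 2·((-1)+2) − 1 = 1 → (1,-1,2)
replace slot 2: 2·(1+2) − (-1) = 7 → (1,7,2)

1,7,2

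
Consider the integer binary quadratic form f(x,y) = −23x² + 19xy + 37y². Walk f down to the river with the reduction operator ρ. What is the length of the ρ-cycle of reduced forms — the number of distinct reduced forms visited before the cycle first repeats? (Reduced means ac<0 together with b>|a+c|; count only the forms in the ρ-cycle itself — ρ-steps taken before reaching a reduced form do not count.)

D = 3765, ⌊√D⌋ = 61
river: ρ → (37,55,-5)
river: ρ → (-5,55,37)
river: ρ → (37,19,-23)
river: ρ → (-23,27,33)
river: ρ → (33,39,-17)
river: ρ → (-17,29,43)
river: ρ → (43,57,-3)
river: ρ → (-3,57,43)
river: ρ → (43,29,-17)
river: ρ → (-17,39,33)
river: ρ → (33,27,-23)
river: ρ → (-23,19,37)
ρ-cycle length = 12 (tail of 0 descent steps not counted)

12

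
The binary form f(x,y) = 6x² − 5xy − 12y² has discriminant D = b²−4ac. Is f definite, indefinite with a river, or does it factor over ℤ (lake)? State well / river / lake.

D = b²−4ac = (-5)² − 4·6·(-12) = 313
D > 0 non-square ⇒ indefinite ⇒ periodic river

river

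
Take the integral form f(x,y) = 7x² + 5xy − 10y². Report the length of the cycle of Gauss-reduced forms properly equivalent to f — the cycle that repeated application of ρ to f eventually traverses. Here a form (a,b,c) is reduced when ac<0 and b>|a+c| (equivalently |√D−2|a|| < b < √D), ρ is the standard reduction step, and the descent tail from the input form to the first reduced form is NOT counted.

D = 305, ⌊√D⌋ = 17
river: ρ → (-10,15,2)
river: ρ → (2,17,-2)
river: ρ → (-2,15,10)
river: ρ → (10,5,-7)
river: ρ → (-7,9,8)
river: ρ → (8,7,-8)
river: ρ → (-8,9,7)
river: ρ → (7,5,-10)
ρ-cycle length = 8 (tail of 0 descent steps not counted)

8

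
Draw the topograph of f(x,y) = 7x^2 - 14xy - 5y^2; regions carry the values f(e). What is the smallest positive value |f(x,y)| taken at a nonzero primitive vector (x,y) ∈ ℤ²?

descent: ρ → (-5,14,7)  [lands on river]
river: ρ → (7,14,-5)
river: ρ → (-5,16,4)
river: ρ → (4,16,-5)
closes: descent 1, river 4
min |a| on river = 4

4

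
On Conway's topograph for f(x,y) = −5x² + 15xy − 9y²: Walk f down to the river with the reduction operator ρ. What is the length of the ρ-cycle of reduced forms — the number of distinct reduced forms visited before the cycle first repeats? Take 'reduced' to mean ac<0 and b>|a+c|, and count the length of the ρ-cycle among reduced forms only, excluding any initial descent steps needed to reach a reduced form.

D = 45, ⌊√D⌋ = 6
descent: ρ → (-9,3,1)
descent: ρ → (1,5,-5)  [lands on river]
river: ρ → (-5,5,1)
ρ-cycle length = 2 (tail of 2 descent steps not counted)

2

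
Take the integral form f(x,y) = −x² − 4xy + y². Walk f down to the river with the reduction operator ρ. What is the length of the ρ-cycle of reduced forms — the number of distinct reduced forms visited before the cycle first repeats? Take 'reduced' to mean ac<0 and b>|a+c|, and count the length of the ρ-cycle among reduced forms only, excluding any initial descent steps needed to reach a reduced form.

D = 20, ⌊√D⌋ = 4
descent: ρ → (1,4,-1)  [lands on river]
river: ρ → (-1,4,1)
ρ-cycle length = 2 (tail of 1 descent step not counted)

2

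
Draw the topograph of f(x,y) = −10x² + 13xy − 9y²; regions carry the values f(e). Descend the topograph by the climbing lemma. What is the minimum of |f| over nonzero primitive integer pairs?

translate: b→7 (≡-13 mod 20), so (10,-13,9)→(10,7,6)
flip: (10,7,6)→(6,-7,10)
translate: b→5 (≡-7 mod 12), so (6,-7,10)→(6,5,9)
reduced (well bottom): (6,5,9) with a≤c, −a<b≤a
well minimum |f| = |-6| = 6 (negative-definite)

6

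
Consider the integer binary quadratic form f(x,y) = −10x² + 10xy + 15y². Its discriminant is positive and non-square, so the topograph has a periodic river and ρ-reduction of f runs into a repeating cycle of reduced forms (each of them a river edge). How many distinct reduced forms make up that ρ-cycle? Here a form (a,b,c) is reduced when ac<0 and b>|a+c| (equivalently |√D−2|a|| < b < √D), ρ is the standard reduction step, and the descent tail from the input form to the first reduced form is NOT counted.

D = 700, ⌊√D⌋ = 26
river: ρ → (15,20,-5)
river: ρ → (-5,20,15)
river: ρ → (15,10,-10)
river: ρ → (-10,10,15)
ρ-cycle length = 4 (tail of 0 descent steps not counted)

4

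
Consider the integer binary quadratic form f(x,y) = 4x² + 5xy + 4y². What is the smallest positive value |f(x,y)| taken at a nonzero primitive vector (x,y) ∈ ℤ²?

translate: b→-3 (≡5 mod 8), so (4,5,4)→(4,-3,3)
flip: (4,-3,3)→(3,3,4)
reduced (well bottom): (3,3,4) with a≤c, −a<b≤a
well minimum = a = 3

3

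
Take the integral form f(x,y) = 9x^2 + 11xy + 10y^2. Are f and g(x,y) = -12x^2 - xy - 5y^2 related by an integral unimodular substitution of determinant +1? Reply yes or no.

D₁ = -239, D₂ = -239
f: translate: b→-7 (≡11 mod 18), so (9,11,10)→(9,-7,8)
f: flip: (9,-7,8)→(8,7,9)
f: reduced (well bottom): (8,7,9) with a≤c, −a<b≤a
g is negative-definite; reduce −g:
−g: flip: (12,1,5)→(5,-1,12)
−g: reduced (well bottom): (5,-1,12) with a≤c, −a<b≤a
flip sign back: reduced form of g is (-5,1,-12)
reduced forms (8, 7, 9) vs (-5, 1, -12) ⇒ inequivalent

no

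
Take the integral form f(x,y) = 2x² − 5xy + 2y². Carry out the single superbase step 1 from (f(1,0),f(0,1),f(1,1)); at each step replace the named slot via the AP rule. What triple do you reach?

start (2,2,-1) = (f(1,0),f(0,1),f(1,1))
replace slot 1: 2·(2+(-1)) − 2 = 0 → (0,2,-1)

0,2,-1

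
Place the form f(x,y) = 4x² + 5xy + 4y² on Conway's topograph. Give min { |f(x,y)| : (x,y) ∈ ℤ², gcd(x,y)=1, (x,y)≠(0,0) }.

translate: b→-3 (≡5 mod 8), so (4,5,4)→(4,-3,3)
flip: (4,-3,3)→(3,3,4)
reduced (well bottom): (3,3,4) with a≤c, −a<b≤a
well minimum = a = 3

3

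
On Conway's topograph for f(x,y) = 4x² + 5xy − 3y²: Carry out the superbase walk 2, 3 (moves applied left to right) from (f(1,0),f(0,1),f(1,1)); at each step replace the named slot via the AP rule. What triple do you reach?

start (4,-3,6) = (f(1,0),f(0,1),f(1,1))
replace slot 2: 2·(4+6) − (-3) = 23 → (4,23,6)
replace slot 3: 2·(4+23) − 6 = 48 → (4,23,48)

4,23,48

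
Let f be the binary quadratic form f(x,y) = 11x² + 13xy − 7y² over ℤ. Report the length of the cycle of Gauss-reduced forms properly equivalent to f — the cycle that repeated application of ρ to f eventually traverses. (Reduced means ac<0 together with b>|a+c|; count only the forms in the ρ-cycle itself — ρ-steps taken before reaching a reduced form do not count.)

D = 477, ⌊√D⌋ = 21
river: ρ → (-7,15,9)
river: ρ → (9,21,-1)
river: ρ → (-1,21,9)
river: ρ → (9,15,-7)
river: ρ → (-7,13,11)
river: ρ → (11,9,-9)
river: ρ → (-9,9,11)
river: ρ → (11,13,-7)
ρ-cycle length = 8 (tail of 0 descent steps not counted)

8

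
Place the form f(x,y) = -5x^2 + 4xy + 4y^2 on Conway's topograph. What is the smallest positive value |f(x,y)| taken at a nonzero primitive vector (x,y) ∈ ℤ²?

river: ρ → (4,4,-5)
river: ρ → (-5,6,3)
river: ρ → (3,6,-5)
river: ρ → (-5,4,4)
closes: descent 0, river 4
min |a| on river = 3

3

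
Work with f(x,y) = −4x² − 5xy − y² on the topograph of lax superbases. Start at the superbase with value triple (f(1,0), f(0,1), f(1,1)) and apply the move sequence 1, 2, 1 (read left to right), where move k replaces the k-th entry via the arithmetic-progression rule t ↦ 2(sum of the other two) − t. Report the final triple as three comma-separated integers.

start (-4,-1,-10) = (f(1,0),f(0,1),f(1,1))
replace slot 1: 2·((-1)+(-10)) − (-4) = -18 → (-18,-1,-10)
replace slot 2: 2·((-18)+(-10)) − (-1) = -55 → (-18,-55,-10)
replace slot 1: 2·((-55)+(-10)) − (-18) = -112 → (-112,-55,-10)

-112,-55,-10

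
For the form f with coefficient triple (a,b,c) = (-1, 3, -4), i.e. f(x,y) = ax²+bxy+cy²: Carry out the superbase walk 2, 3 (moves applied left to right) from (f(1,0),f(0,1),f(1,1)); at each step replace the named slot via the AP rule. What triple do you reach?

start (-1,-4,-2) = (f(1,0),f(0,1),f(1,1))
replace slot 2: 2·((-1)+(-2)) − (-4) = -2 → (-1,-2,-2)
replace slot 3: 2·((-1)+(-2)) − (-2) = -4 → (-1,-2,-4)

-1,-2,-4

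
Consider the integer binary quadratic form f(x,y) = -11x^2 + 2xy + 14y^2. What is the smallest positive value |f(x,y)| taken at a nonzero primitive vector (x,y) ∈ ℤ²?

descent: ρ → (14,-2,-11)
descent: ρ → (-11,24,1)  [lands on river]
river: ρ → (1,24,-11)
river: ρ → (-11,20,5)
river: ρ → (5,20,-11)
closes: descent 2, river 4
min |a| on river = 1

1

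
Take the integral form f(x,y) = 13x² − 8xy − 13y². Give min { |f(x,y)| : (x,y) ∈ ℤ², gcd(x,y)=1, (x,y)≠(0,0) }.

descent: ρ → (-13,8,13)  [lands on river]
river: ρ → (13,18,-8)
river: ρ → (-8,14,17)
river: ρ → (17,20,-5)
river: ρ → (-5,20,17)
river: ρ → (17,14,-8)
river: ρ → (-8,18,13)
river: ρ → (13,8,-13)
river: ρ → (-13,18,8)
river: ρ → (8,14,-17)
river: ρ → (-17,20,5)
river: ρ → (5,20,-17)
river: ρ → (-17,14,8)
river: ρ → (8,18,-13)
closes: descent 1, river 14
min |a| on river = 5

5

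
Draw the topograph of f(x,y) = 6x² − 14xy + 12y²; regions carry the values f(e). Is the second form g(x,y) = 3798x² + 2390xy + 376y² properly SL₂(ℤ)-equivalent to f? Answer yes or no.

D₁ = -92, D₂ = -92
f: translate: b→-2 (≡-14 mod 12), so (6,-14,12)→(6,-2,4)
f: flip: (6,-2,4)→(4,2,6)
f: reduced (well bottom): (4,2,6) with a≤c, −a<b≤a
g: flip: (3798,2390,376)→(376,-2390,3798)
g: translate: b→-134 (≡-2390 mod 752), so (376,-2390,3798)→(376,-134,12)
g: flip: (376,-134,12)→(12,134,376)
g: translate: b→-10 (≡134 mod 24), so (12,134,376)→(12,-10,4)
g: flip: (12,-10,4)→(4,10,12)
g: translate: b→2 (≡10 mod 8), so (4,10,12)→(4,2,6)
g: reduced (well bottom): (4,2,6) with a≤c, −a<b≤a
reduced forms (4, 2, 6) vs (4, 2, 6) ⇒ equivalent

yes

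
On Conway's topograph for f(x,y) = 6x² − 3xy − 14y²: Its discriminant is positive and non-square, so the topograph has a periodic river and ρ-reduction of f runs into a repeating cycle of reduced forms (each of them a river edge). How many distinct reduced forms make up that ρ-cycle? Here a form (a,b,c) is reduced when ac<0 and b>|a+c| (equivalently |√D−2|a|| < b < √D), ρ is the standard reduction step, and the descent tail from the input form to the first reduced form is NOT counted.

D = 345, ⌊√D⌋ = 18
descent: ρ → (-14,3,6)
descent: ρ → (6,9,-11)  [lands on river]
river: ρ → (-11,13,4)
river: ρ → (4,11,-14)
river: ρ → (-14,17,1)
river: ρ → (1,17,-14)
river: ρ → (-14,11,4)
river: ρ → (4,13,-11)
river: ρ → (-11,9,6)
river: ρ → (6,15,-5)
river: ρ → (-5,15,6)
ρ-cycle length = 10 (tail of 2 descent steps not counted)

10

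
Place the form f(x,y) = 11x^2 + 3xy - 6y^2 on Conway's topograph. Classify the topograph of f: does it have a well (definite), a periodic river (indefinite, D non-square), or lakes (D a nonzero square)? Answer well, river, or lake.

D = b²−4ac = 3² − 4·11·(-6) = 273
D > 0 non-square ⇒ indefinite ⇒ periodic river

river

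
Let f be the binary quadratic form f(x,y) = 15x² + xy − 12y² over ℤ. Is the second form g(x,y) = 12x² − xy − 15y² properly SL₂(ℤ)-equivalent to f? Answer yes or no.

D₁ = 721, D₂ = 721
river cycle of f (length 36): (-12, 23, 4), (4, 25, -6), (-6, 23, 8), (8, 25, -3), (-3, 23, 16), (16, 9, -10), (-10, 11, 15), (15, 19, -6), (-6, 17, 18), (18, 19, -5), … (26 more)
river cycle of g (length 36): (12, 23, -4), (-4, 25, 6), (6, 23, -8), (-8, 25, 3), (3, 23, -16), (-16, 9, 10), (10, 11, -15), (-15, 19, 6), (6, 17, -18), (-18, 19, 5), … (26 more)
cycles differ ⇒ inequivalent

no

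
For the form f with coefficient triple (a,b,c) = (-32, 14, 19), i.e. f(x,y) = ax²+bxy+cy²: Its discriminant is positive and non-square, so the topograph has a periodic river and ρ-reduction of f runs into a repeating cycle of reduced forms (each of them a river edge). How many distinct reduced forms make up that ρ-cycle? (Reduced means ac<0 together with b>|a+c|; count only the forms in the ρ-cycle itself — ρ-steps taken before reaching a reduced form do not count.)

D = 2628, ⌊√D⌋ = 51
river: ρ → (19,24,-27)
river: ρ → (-27,30,16)
river: ρ → (16,34,-23)
river: ρ → (-23,12,27)
river: ρ → (27,42,-8)
river: ρ → (-8,38,37)
river: ρ → (37,36,-9)
river: ρ → (-9,36,37)
river: ρ → (37,38,-8)
river: ρ → (-8,42,27)
river: ρ → (27,12,-23)
river: ρ → (-23,34,16)
river: ρ → (16,30,-27)
river: ρ → (-27,24,19)
river: ρ → (19,14,-32)
river: ρ → (-32,50,1)
river: ρ → (1,50,-32)
river: ρ → (-32,14,19)
ρ-cycle length = 18 (tail of 0 descent steps not counted)

18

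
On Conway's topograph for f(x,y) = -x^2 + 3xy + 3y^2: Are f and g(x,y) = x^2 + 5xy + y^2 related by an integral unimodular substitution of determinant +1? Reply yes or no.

D₁ = 21, D₂ = 21
river cycle of f (length 2): (3, 3, -1), (-1, 3, 3)
river cycle of g (length 2): (1, 3, -3), (-3, 3, 1)
cycles differ ⇒ inequivalent

no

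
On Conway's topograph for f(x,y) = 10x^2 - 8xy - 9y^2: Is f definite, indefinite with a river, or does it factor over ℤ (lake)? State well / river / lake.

D = b²−4ac = (-8)² − 4·10·(-9) = 424
D > 0 non-square ⇒ indefinite ⇒ periodic river

river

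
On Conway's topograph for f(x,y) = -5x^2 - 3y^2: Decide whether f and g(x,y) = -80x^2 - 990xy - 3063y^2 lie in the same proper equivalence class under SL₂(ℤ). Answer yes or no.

D₁ = -60, D₂ = -60
f is negative-definite; reduce −f:
−f: flip: (5,0,3)→(3,0,5)
−f: reduced (well bottom): (3,0,5) with a≤c, −a<b≤a
flip sign back: reduced form of f is (-3,0,-5)
g is negative-definite; reduce −g:
−g: translate: b→30 (≡990 mod 160), so (80,990,3063)→(80,30,3)
−g: flip: (80,30,3)→(3,-30,80)
−g: translate: b→0 (≡-30 mod 6), so (3,-30,80)→(3,0,5)
−g: reduced (well bottom): (3,0,5) with a≤c, −a<b≤a
flip sign back: reduced form of g is (-3,0,-5)
reduced forms (-3, 0, -5) vs (-3, 0, -5) ⇒ equivalent

yes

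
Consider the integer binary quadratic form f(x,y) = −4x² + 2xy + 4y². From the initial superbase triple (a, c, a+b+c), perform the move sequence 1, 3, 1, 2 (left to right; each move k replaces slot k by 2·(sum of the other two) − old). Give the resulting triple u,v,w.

start (-4,4,2) = (f(1,0),f(0,1),f(1,1))
replace slot 1: 2·(4+2) − (-4) = 16 → (16,4,2)
replace slot 3: 2·(16+4) − 2 = 38 → (16,4,38)
replace slot 1: 2·(4+38) − 16 = 68 → (68,4,38)
replace slot 2: 2·(68+38) − 4 = 208 → (68,208,38)

68,208,38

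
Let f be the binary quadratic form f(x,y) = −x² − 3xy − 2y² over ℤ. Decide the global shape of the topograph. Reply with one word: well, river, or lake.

D = b²−4ac = (-3)² − 4·(-1)·(-2) = 1
D = 1² is a perfect square ⇒ form factors over ℤ ⇒ lakes

lake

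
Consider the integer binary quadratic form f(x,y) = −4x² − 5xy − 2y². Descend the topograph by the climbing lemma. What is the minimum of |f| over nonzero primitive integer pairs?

translate: b→-3 (≡5 mod 8), so (4,5,2)→(4,-3,1)
flip: (4,-3,1)→(1,3,4)
translate: b→1 (≡3 mod 2), so (1,3,4)→(1,1,2)
reduced (well bottom): (1,1,2) with a≤c, −a<b≤a
well minimum |f| = |-1| = 1 (negative-definite)

1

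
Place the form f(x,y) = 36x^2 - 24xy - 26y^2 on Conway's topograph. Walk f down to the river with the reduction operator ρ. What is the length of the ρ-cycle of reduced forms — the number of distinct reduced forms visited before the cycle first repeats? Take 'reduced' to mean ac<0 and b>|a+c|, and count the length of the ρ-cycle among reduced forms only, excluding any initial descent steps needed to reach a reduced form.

D = 4320, ⌊√D⌋ = 65
descent: ρ → (-26,24,36)  [lands on river]
river: ρ → (36,48,-14)
river: ρ → (-14,64,4)
river: ρ → (4,64,-14)
river: ρ → (-14,48,36)
river: ρ → (36,24,-26)
river: ρ → (-26,28,34)
river: ρ → (34,40,-20)
river: ρ → (-20,40,34)
river: ρ → (34,28,-26)
ρ-cycle length = 10 (tail of 1 descent step not counted)

10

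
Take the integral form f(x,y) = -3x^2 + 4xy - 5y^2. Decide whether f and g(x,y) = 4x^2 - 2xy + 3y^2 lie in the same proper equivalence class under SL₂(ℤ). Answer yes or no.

D₁ = -44, D₂ = -44
f is negative-definite; reduce −f:
−f: translate: b→2 (≡-4 mod 6), so (3,-4,5)→(3,2,4)
−f: reduced (well bottom): (3,2,4) with a≤c, −a<b≤a
flip sign back: reduced form of f is (-3,-2,-4)
g: flip: (4,-2,3)→(3,2,4)
g: reduced (well bottom): (3,2,4) with a≤c, −a<b≤a
reduced forms (-3, -2, -4) vs (3, 2, 4) ⇒ inequivalent

no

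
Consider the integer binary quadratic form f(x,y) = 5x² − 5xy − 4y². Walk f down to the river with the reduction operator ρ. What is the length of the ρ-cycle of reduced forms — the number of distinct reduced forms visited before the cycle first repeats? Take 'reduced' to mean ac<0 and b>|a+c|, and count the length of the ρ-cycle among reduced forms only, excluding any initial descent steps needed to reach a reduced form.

D = 105, ⌊√D⌋ = 10
descent: ρ → (-4,5,5)  [lands on river]
river: ρ → (5,5,-4)
river: ρ → (-4,3,6)
river: ρ → (6,9,-1)
river: ρ → (-1,9,6)
river: ρ → (6,3,-4)
ρ-cycle length = 6 (tail of 1 descent step not counted)

6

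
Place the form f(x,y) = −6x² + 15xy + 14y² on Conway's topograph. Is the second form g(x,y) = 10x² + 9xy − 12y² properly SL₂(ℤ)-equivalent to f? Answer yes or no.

D₁ = 561, D₂ = 561
river cycle of f (length 16): (14, 13, -7), (-7, 15, 12), (12, 9, -10), (-10, 11, 11), (11, 11, -10), (-10, 9, 12), (12, 15, -7), (-7, 13, 14), (14, 15, -6), (-6, 21, 5), … (6 more)
river cycle of g (length 16): (-12, 15, 7), (7, 13, -14), (-14, 15, 6), (6, 21, -5), (-5, 19, 10), (10, 21, -3), (-3, 21, 10), (10, 19, -5), (-5, 21, 6), (6, 15, -14), … (6 more)
cycles differ ⇒ inequivalent

no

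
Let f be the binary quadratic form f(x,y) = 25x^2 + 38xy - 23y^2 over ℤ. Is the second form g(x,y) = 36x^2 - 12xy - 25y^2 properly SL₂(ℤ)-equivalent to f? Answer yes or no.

D₁ = 3744, D₂ = 3744
river cycle of f (length 8): (-23, 54, 9), (9, 54, -23), (-23, 38, 25), (25, 12, -36), (-36, 60, 1), (1, 60, -36), (-36, 12, 25), (25, 38, -23)
river cycle of g (length 8): (-25, 12, 36), (36, 60, -1), (-1, 60, 36), (36, 12, -25), (-25, 38, 23), (23, 54, -9), (-9, 54, 23), (23, 38, -25)
cycles differ ⇒ inequivalent

no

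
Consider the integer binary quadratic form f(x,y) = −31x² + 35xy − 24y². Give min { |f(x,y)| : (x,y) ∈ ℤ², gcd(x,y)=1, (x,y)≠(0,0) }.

translate: b→27 (≡-35 mod 62), so (31,-35,24)→(31,27,20)
flip: (31,27,20)→(20,-27,31)
translate: b→13 (≡-27 mod 40), so (20,-27,31)→(20,13,24)
reduced (well bottom): (20,13,24) with a≤c, −a<b≤a
well minimum |f| = |-20| = 20 (negative-definite)

20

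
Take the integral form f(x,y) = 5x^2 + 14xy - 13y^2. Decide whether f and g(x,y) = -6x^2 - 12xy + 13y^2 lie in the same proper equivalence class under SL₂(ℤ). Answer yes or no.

D₁ = 456, D₂ = 456
river cycle of f (length 10): (-13, 12, 6), (6, 12, -13), (-13, 14, 5), (5, 16, -10), (-10, 4, 11), (11, 18, -3), (-3, 18, 11), (11, 4, -10), (-10, 16, 5), (5, 14, -13)
river cycle of g (length 10): (13, 12, -6), (-6, 12, 13), (13, 14, -5), (-5, 16, 10), (10, 4, -11), (-11, 18, 3), (3, 18, -11), (-11, 4, 10), (10, 16, -5), (-5, 14, 13)
cycles differ ⇒ inequivalent

no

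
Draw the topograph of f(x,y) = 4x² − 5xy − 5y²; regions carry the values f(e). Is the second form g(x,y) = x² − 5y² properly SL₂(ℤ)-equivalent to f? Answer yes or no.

D₁ = 105, D₂ = 20
discriminants differ ⇒ not SL₂(ℤ)-equivalent

no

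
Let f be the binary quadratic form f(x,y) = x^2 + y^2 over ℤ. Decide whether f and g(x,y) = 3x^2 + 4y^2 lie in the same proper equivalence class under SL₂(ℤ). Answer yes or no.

D₁ = -4, D₂ = -48
discriminants differ ⇒ not SL₂(ℤ)-equivalent

no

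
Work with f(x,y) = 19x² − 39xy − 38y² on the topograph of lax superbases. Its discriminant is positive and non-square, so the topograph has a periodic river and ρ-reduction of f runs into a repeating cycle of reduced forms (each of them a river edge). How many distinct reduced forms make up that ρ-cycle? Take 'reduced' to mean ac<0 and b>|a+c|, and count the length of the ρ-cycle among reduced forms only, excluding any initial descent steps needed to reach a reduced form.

D = 4409, ⌊√D⌋ = 66
descent: ρ → (-38,39,19)  [lands on river]
river: ρ → (19,37,-40)
river: ρ → (-40,43,16)
river: ρ → (16,53,-25)
river: ρ → (-25,47,22)
river: ρ → (22,41,-31)
river: ρ → (-31,21,32)
river: ρ → (32,43,-20)
river: ρ → (-20,37,38)
river: ρ → (38,39,-19)
river: ρ → (-19,37,40)
river: ρ → (40,43,-16)
river: ρ → (-16,53,25)
river: ρ → (25,47,-22)
river: ρ → (-22,41,31)
river: ρ → (31,21,-32)
river: ρ → (-32,43,20)
river: ρ → (20,37,-38)
ρ-cycle length = 18 (tail of 1 descent step not counted)

18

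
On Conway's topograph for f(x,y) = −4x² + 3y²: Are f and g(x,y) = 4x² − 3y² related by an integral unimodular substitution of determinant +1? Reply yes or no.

D₁ = 48, D₂ = 48
river cycle of f (length 2): (3, 6, -1), (-1, 6, 3)
river cycle of g (length 2): (-3, 6, 1), (1, 6, -3)
cycles differ ⇒ inequivalent

no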